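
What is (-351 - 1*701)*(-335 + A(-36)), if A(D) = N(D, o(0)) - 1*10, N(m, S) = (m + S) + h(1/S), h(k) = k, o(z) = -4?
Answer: 405283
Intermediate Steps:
N(m, S) = S + m + 1/S (N(m, S) = (m + S) + 1/S = (S + m) + 1/S = S + m + 1/S)
A(D) = -57/4 + D (A(D) = (-4 + D + 1/(-4)) - 1*10 = (-4 + D - 1/4) - 10 = (-17/4 + D) - 10 = -57/4 + D)
(-351 - 1*701)*(-335 + A(-36)) = (-351 - 1*701)*(-335 + (-57/4 - 36)) = (-351 - 701)*(-335 - 201/4) = -1052*(-1541/4) = 405283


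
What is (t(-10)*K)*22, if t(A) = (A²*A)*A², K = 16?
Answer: -35200000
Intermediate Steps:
t(A) = A⁵ (t(A) = A³*A² = A⁵)
(t(-10)*K)*22 = ((-10)⁵*16)*22 = -100000*16*22 = -1600000*22 = -35200000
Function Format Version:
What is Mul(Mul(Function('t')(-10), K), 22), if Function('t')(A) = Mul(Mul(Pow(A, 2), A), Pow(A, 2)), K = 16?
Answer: -35200000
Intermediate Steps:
Function('t')(A) = Pow(A, 5) (Function('t')(A) = Mul(Pow(A, 3), Pow(A, 2)) = Pow(A, 5))
Mul(Mul(Function('t')(-10), K), 22) = Mul(Mul(Pow(-10, 5), 16), 22) = Mul(Mul(-100000, 16), 22) = Mul(-1600000, 22) = -35200000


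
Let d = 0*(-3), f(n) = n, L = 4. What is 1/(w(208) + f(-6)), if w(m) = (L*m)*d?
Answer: -1/6 ≈ -0.16667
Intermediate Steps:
d = 0
w(m) = 0 (w(m) = (4*m)*0 = 0)
1/(w(208) + f(-6)) = 1/(0 - 6) = 1/(-6) = -1/6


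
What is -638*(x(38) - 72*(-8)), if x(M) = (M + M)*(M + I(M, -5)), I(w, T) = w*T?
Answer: 7002688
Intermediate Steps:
I(w, T) = T*w
x(M) = -8*M² (x(M) = (M + M)*(M - 5*M) = (2*M)*(-4*M) = -8*M²)
-638*(x(38) - 72*(-8)) = -638*(-8*38² - 72*(-8)) = -638*(-8*1444 + 576) = -638*(-11552 + 576) = -638*(-10976) = 7002688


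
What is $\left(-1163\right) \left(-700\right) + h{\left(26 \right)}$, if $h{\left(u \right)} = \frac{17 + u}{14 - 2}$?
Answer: $\frac{9769243}{12} \approx 8.141 \cdot 10^{5}$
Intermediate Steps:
$h{\left(u \right)} = \frac{17}{12} + \frac{u}{12}$ ($h{\left(u \right)} = \frac{17 + u}{12} = \left(17 + u\right) \frac{1}{12} = \frac{17}{12} + \frac{u}{12}$)
$\left(-1163\right) \left(-700\right) + h{\left(26 \right)} = \left(-1163\right) \left(-700\right) + \left(\frac{17}{12} + \frac{1}{12} \cdot 26\right) = 814100 + \left(\frac{17}{12} + \frac{13}{6}\right) = 814100 + \frac{43}{12} = \frac{9769243}{12}$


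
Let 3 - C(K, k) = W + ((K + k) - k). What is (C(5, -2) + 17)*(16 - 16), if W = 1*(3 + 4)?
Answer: 0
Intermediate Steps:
W = 7 (W = 1*7 = 7)
C(K, k) = -4 - K (C(K, k) = 3 - (7 + ((K + k) - k)) = 3 - (7 + K) = 3 + (-7 - K) = -4 - K)
(C(5, -2) + 17)*(16 - 16) = ((-4 - 1*5) + 17)*(16 - 16) = ((-4 - 5) + 17)*0 = (-9 + 17)*0 = 8*0 = 0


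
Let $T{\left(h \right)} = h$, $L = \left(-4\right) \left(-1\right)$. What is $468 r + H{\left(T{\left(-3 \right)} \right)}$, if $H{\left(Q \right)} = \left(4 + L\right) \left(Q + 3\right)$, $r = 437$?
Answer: $204516$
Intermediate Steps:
$L = 4$
$H{\left(Q \right)} = 24 + 8 Q$ ($H{\left(Q \right)} = \left(4 + 4\right) \left(Q + 3\right) = 8 \left(3 + Q\right) = 24 + 8 Q$)
$468 r + H{\left(T{\left(-3 \right)} \right)} = 468 \cdot 437 + \left(24 + 8 \left(-3\right)\right) = 204516 + \left(24 - 24\right) = 204516 + 0 = 204516$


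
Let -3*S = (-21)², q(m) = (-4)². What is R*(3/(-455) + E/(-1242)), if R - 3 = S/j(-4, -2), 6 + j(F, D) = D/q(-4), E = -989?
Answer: 19403/910 ≈ 21.322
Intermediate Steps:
q(m) = 16
j(F, D) = -6 + D/16
S = -147 (S = -⅓*(-21)² = -⅓*441 = -147)
R = 27 (R = 3 - 147/(-6 + (1/16)*(-2)) = 3 - 147/(-6 - ⅛) = 3 - 147/(-49/8) = 3 - 8/49*(-147) = 3 + 24 = 27)
R*(3/(-455) + E/(-1242)) = 27*(3/(-455) - 989/(-1242)) = 27*(3*(-1/455) - 989*(-1/1242)) = 27*(-3/455 + 43/54) = 27*(19403/24570) = 19403/910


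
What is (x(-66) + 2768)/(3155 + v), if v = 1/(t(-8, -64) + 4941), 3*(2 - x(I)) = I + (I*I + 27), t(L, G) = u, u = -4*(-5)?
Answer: 6603091/15651956 ≈ 0.42187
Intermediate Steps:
u = 20
t(L, G) = 20
x(I) = -7 - I/3 - I²/3 (x(I) = 2 - (I + (I*I + 27))/3 = 2 - (I + (I² + 27))/3 = 2 - (I + (27 + I²))/3 = 2 - (27 + I + I²)/3 = 2 + (-9 - I/3 - I²/3) = -7 - I/3 - I²/3)
v = 1/4961 (v = 1/(20 + 4941) = 1/4961 ≈ 0.00020157)
(x(-66) + 2768)/(3155 + v) = ((-7 - ⅓*(-66) - ⅓*(-66)²) + 2768)/(3155 + 1/4961) = ((-7 + 22 - ⅓*4356) + 2768)/(15651956/4961) = ((-7 + 22 - 1452) + 2768)*(4961/15651956) = (-1437 + 2768)*(4961/15651956) = 1331*(4961/15651956) = 6603091/15651956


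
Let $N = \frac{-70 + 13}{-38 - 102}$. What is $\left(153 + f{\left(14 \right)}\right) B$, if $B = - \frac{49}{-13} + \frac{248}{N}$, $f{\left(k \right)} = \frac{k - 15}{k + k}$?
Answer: $\frac{277876757}{2964} \approx 93751.0$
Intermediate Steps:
$f{\left(k \right)} = \frac{-15 + k}{2 k}$
$N = \frac{57}{140}$ ($N = - \frac{57}{-140} = \left(-57\right) \left(- \frac{1}{140}\right) = \frac{57}{140} \approx 0.40714$)
$B = \frac{454153}{741}$ ($B = - \frac{49}{-13} + \frac{248}{\frac{57}{140}} = \left(-49\right) \left(- \frac{1}{13}\right) + 248 \cdot \frac{140}{57} = \frac{49}{13} + \frac{34720}{57} = \frac{454153}{741} \approx 612.89$)
$\left(153 + f{\left(14 \right)}\right) B = \left(153 + \frac{-15 + 14}{2 \cdot 14}\right) \frac{454153}{741} = \left(153 + \frac{1}{2} \cdot \frac{1}{14} \left(-1\right)\right) \frac{454153}{741} = \left(153 - \frac{1}{28}\right) \frac{454153}{741} = \frac{4283}{28} \cdot \frac{454153}{741} = \frac{277876757}{2964}$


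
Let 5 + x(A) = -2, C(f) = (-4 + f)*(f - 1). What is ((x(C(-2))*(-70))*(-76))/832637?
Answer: -1960/43823 ≈ -0.044725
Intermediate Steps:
C(f) = (-1 + f)*(-4 + f) (C(f) = (-4 + f)*(-1 + f) = (-1 + f)*(-4 + f))
x(A) = -7 (x(A) = -5 - 2 = -7)
((x(C(-2))*(-70))*(-76))/832637 = (-7*(-70)*(-76))/832637 = (490*(-76))*(1/832637) = -37240*1/832637 = -1960/43823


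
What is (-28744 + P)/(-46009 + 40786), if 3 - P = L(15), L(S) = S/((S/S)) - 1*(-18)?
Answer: 28774/5223 ≈ 5.5091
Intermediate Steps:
L(S) = 18 + S (L(S) = S/1 + 18 = S*1 + 18 = S + 18 = 18 + S)
P = -30 (P = 3 - (18 + 15) = 3 - 1*33 = 3 - 33 = -30)
(-28744 + P)/(-46009 + 40786) = (-28744 - 30)/(-46009 + 40786) = -28774/(-5223) = -28774*(-1/5223) = 28774/5223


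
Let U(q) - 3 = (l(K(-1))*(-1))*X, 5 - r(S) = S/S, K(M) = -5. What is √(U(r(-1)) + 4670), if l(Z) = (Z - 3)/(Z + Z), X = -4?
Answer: √116905/5 ≈ 68.383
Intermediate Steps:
r(S) = 4 (r(S) = 5 - S/S = 5 - 1*1 = 5 - 1 = 4)
l(Z) = (-3 + Z)/(2*Z) (l(Z) = (-3 + Z)/((2*Z)) = (-3 + Z)*(1/(2*Z)) = (-3 + Z)/(2*Z))
U(q) = 31/5 (U(q) = 3 + (((½)*(-3 - 5)/(-5))*(-1))*(-4) = 3 + (((½)*(-⅕)*(-8))*(-1))*(-4) = 3 + ((⅘)*(-1))*(-4) = 3 - ⅘*(-4) = 3 + 16/5 = 31/5)
√(U(r(-1)) + 4670) = √(31/5 + 4670) = √(23381/5) = √116905/5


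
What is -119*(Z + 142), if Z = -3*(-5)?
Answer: -18683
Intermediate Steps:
Z = 15
-119*(Z + 142) = -119*(15 + 142) = -119*157 = -18683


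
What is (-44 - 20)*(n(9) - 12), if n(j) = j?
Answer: 192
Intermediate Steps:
(-44 - 20)*(n(9) - 12) = (-44 - 20)*(9 - 12) = -64*(-3) = 192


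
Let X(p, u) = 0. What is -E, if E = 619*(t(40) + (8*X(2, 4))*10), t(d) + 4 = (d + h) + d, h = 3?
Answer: -48901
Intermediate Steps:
t(d) = -1 + 2*d (t(d) = -4 + ((d + 3) + d) = -4 + ((3 + d) + d) = -4 + (3 + 2*d) = -1 + 2*d)
E = 48901 (E = 619*((-1 + 2*40) + (8*0)*10) = 619*((-1 + 80) + 0*10) = 619*(79 + 0) = 619*79 = 48901)
-E = -1*48901 = -48901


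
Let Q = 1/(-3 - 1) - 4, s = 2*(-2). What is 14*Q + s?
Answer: -127/2 ≈ -63.500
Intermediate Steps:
s = -4
Q = -17/4 (Q = 1/(-4) - 4 = -1/4 - 4 = -17/4 ≈ -4.2500)
14*Q + s = 14*(-17/4) - 4 = -119/2 - 4 = -127/2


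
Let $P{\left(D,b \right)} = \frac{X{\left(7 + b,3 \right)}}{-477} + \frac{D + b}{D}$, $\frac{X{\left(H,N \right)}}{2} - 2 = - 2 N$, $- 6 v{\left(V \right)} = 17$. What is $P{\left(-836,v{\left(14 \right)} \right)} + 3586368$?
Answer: $\frac{2860287093815}{797544} \approx 3.5864 \cdot 10^{6}$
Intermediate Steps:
$v{\left(V \right)} = - \frac{17}{6}$ ($v{\left(V \right)} = \left(- \frac{1}{6}\right) 17 = - \frac{17}{6}$)
$X{\left(H,N \right)} = 4 - 4 N$ ($X{\left(H,N \right)} = 4 + 2 \left(- 2 N\right) = 4 - 4 N$)
$P{\left(D,b \right)} = \frac{8}{477} + \frac{D + b}{D}$ ($P{\left(D,b \right)} = \frac{4 - 12}{-477} + \frac{D + b}{D} = \left(4 - 12\right) \left(- \frac{1}{477}\right) + \frac{D + b}{D} = \left(-8\right) \left(- \frac{1}{477}\right) + \frac{D + b}{D} = \frac{8}{477} + \frac{D + b}{D}$)
$P{\left(-836,v{\left(14 \right)} \right)} + 3586368 = \left(\frac{485}{477} - \frac{17}{6 \left(-836\right)}\right) + 3586368 = \left(\frac{485}{477} - - \frac{17}{5016}\right) + 3586368 = \left(\frac{485}{477} + \frac{17}{5016}\right) + 3586368 = \frac{813623}{797544} + 3586368 = \frac{2860287093815}{797544}$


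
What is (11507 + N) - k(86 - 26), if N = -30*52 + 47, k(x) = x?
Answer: 9934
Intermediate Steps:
N = -1513 (N = -1560 + 47 = -1513)
(11507 + N) - k(86 - 26) = (11507 - 1513) - (86 - 26) = 9994 - 1*60 = 9994 - 60 = 9934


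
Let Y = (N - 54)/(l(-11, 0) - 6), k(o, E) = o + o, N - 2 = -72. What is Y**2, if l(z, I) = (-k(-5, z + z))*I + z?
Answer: 15376/289 ≈ 53.204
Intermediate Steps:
N = -70 (N = 2 - 72 = -70)
k(o, E) = 2*o
l(z, I) = z + 10*I (l(z, I) = (-2*(-5))*I + z = (-1*(-10))*I + z = 10*I + z = z + 10*I)
Y = 124/17 (Y = (-70 - 54)/((-11 + 10*0) - 6) = -124/((-11 + 0) - 6) = -124/(-11 - 6) = -124/(-17) = -124*(-1/17) = 124/17 ≈ 7.2941)
Y**2 = (124/17)**2 = 15376/289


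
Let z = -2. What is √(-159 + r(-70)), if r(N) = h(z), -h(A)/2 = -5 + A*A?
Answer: I*√157 ≈ 12.53*I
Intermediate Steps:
h(A) = 10 - 2*A² (h(A) = -2*(-5 + A*A) = -2*(-5 + A²) = 10 - 2*A²)
r(N) = 2 (r(N) = 10 - 2*(-2)² = 10 - 2*4 = 10 - 8 = 2)
√(-159 + r(-70)) = √(-159 + 2) = √(-157) = I*√157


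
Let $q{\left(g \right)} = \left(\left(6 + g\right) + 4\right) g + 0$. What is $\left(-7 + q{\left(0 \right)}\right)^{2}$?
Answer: $49$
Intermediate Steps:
$q{\left(g \right)} = g \left(10 + g\right)$ ($q{\left(g \right)} = \left(10 + g\right) g + 0 = g \left(10 + g\right) + 0 = g \left(10 + g\right)$)
$\left(-7 + q{\left(0 \right)}\right)^{2} = \left(-7 + 0 \left(10 + 0\right)\right)^{2} = \left(-7 + 0 \cdot 10\right)^{2} = \left(-7 + 0\right)^{2} = \left(-7\right)^{2} = 49$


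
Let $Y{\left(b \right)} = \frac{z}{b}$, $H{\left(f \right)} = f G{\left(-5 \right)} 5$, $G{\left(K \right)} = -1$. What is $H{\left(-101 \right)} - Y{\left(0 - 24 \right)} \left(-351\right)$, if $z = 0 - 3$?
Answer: $\frac{4391}{8} \approx 548.88$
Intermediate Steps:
$z = -3$
$H{\left(f \right)} = - 5 f$ ($H{\left(f \right)} = f \left(-1\right) 5 = - f 5 = - 5 f$)
$Y{\left(b \right)} = - \frac{3}{b}$
$H{\left(-101 \right)} - Y{\left(0 - 24 \right)} \left(-351\right) = \left(-5\right) \left(-101\right) - - \frac{3}{0 - 24} \left(-351\right) = 505 - - \frac{3}{0 - 24} \left(-351\right) = 505 - - \frac{3}{-24} \left(-351\right) = 505 - \left(-3\right) \left(- \frac{1}{24}\right) \left(-351\right) = 505 - \frac{1}{8} \left(-351\right) = 505 - - \frac{351}{8} = 505 + \frac{351}{8} = \frac{4391}{8}$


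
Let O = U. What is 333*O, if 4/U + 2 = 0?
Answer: -666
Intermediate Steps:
U = -2 (U = 4/(-2 + 0) = 4/(-2) = 4*(-½) = -2)
O = -2
333*O = 333*(-2) = -666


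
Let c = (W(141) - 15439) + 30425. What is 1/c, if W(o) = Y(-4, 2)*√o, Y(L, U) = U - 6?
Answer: 7493/112288970 + √141/56144485 ≈ 6.6941e-5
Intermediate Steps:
Y(L, U) = -6 + U
W(o) = -4*√o (W(o) = (-6 + 2)*√o = -4*√o)
c = 14986 - 4*√141 (c = (-4*√141 - 15439) + 30425 = (-15439 - 4*√141) + 30425 = 14986 - 4*√141 ≈ 14939.)
1/c = 1/(14986 - 4*√141)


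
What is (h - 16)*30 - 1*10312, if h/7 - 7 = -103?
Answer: -30952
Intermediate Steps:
h = -672 (h = 49 + 7*(-103) = 49 - 721 = -672)
(h - 16)*30 - 1*10312 = (-672 - 16)*30 - 1*10312 = -688*30 - 10312 = -20640 - 10312 = -30952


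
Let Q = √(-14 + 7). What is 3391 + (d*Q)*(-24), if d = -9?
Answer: 3391 + 216*I*√7 ≈ 3391.0 + 571.48*I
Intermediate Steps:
Q = I*√7 (Q = √(-7) = I*√7 ≈ 2.6458*I)
3391 + (d*Q)*(-24) = 3391 - 9*I*√7*(-24) = 3391 + 216*I*√7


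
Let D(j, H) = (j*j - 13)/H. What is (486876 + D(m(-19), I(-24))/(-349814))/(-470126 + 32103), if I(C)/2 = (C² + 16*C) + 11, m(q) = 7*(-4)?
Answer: -69148312671213/62209990555132 ≈ -1.1115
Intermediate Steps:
m(q) = -28
I(C) = 22 + 2*C² + 32*C (I(C) = 2*((C² + 16*C) + 11) = 2*(11 + C² + 16*C) = 22 + 2*C² + 32*C)
D(j, H) = (-13 + j²)/H (D(j, H) = (j² - 13)/H = (-13 + j²)/H)
(486876 + D(m(-19), I(-24))/(-349814))/(-470126 + 32103) = (486876 + ((-13 + (-28)²)/(22 + 2*(-24)² + 32*(-24)))/(-349814))/(-470126 + 32103) = (486876 + ((-13 + 784)/(22 + 2*576 - 768))*(-1/349814))/(-438023) = (486876 + (771/(22 + 1152 - 768))*(-1/349814))*(-1/438023) = (486876 + (771/406)*(-1/349814))*(-1/438023) = (486876 - 771/142024484)*(-1/438023) = (69148312671213/142024484)*(-1/438023) = -69148312671213/62209990555132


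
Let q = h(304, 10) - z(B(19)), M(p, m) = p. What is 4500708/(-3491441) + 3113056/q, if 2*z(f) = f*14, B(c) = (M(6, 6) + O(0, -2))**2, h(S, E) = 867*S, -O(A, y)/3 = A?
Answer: 2420985731492/229838069589 ≈ 10.533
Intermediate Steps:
O(A, y) = -3*A
B(c) = 36 (B(c) = (6 - 3*0)**2 = (6 + 0)**2 = 6**2 = 36)
z(f) = 7*f (z(f) = (f*14)/2 = (14*f)/2 = 7*f)
q = 263316 (q = 867*304 - 7*36 = 263568 - 1*252 = 263568 - 252 = 263316)
4500708/(-3491441) + 3113056/q = 4500708/(-3491441) + 3113056/263316 = 4500708*(-1/3491441) + 3113056*(1/263316) = -4500708/3491441 + 778264/65829 = 2420985731492/229838069589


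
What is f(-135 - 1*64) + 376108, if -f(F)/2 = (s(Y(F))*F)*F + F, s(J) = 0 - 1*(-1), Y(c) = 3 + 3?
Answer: 297304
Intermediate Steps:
Y(c) = 6
s(J) = 1 (s(J) = 0 + 1 = 1)
f(F) = -2*F - 2*F**2 (f(F) = -2*((1*F)*F + F) = -2*(F*F + F) = -2*(F**2 + F) = -2*(F + F**2) = -2*F - 2*F**2)
f(-135 - 1*64) + 376108 = -2*(-135 - 1*64)*(1 + (-135 - 1*64)) + 376108 = -2*(-135 - 64)*(1 + (-135 - 64)) + 376108 = -2*(-199)*(1 - 199) + 376108 = -2*(-199)*(-198) + 376108 = -78804 + 376108 = 297304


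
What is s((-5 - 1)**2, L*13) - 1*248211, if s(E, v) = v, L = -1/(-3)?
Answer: -744620/3 ≈ -2.4821e+5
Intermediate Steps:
L = 1/3 (L = -1*(-1/3) = 1/3 ≈ 0.33333)
s((-5 - 1)**2, L*13) - 1*248211 = (1/3)*13 - 1*248211 = 13/3 - 248211 = -744620/3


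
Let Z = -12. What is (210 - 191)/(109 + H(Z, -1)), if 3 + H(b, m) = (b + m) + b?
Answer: 19/81 ≈ 0.23457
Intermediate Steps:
H(b, m) = -3 + m + 2*b (H(b, m) = -3 + ((b + m) + b) = -3 + (m + 2*b) = -3 + m + 2*b)
(210 - 191)/(109 + H(Z, -1)) = (210 - 191)/(109 + (-3 - 1 + 2*(-12))) = 19/(109 + (-3 - 1 - 24)) = 19/(109 - 28) = 19/81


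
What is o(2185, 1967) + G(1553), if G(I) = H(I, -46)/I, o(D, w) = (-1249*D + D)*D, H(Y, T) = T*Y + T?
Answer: -9253135609884/1553 ≈ -5.9582e+9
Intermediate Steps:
H(Y, T) = T + T*Y
o(D, w) = -1248*D**2 (o(D, w) = (-1248*D)*D = -1248*D**2)
G(I) = (-46 - 46*I)/I (G(I) = (-46*(1 + I))/I = (-46 - 46*I)/I)
o(2185, 1967) + G(1553) = -1248*2185**2 + (-46 - 46/1553) = -1248*4774225 + (-46 - 46*1/1553) = -5958232800 + (-46 - 46/1553) = -5958232800 - 71484/1553 = -9253135609884/1553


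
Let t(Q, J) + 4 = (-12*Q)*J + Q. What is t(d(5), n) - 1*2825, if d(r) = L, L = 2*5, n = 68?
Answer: -10979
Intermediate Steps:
L = 10
d(r) = 10
t(Q, J) = -4 + Q - 12*J*Q (t(Q, J) = -4 + ((-12*Q)*J + Q) = -4 + (-12*J*Q + Q) = -4 + (Q - 12*J*Q) = -4 + Q - 12*J*Q)
t(d(5), n) - 1*2825 = (-4 + 10 - 12*68*10) - 1*2825 = (-4 + 10 - 8160) - 2825 = -8154 - 2825 = -10979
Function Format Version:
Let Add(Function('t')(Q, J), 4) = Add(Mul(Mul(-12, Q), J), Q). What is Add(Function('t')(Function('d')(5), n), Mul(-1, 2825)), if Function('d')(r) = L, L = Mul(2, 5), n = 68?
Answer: -10979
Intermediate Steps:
L = 10
Function('d')(r) = 10
Function('t')(Q, J) = Add(-4, Q, Mul(-12, J, Q)) (Function('t')(Q, J) = Add(-4, Add(Mul(Mul(-12, Q), J), Q)) = Add(-4, Add(Mul(-12, J, Q), Q)) = Add(-4, Add(Q, Mul(-12, J, Q))) = Add(-4, Q, Mul(-12, J, Q)))
Add(Function('t')(Function('d')(5), n), Mul(-1, 2825)) = Add(Add(-4, 10, Mul(-12, 68, 10)), Mul(-1, 2825)) = Add(Add(-4, 10, -8160), -2825) = Add(-8154, -2825) = -10979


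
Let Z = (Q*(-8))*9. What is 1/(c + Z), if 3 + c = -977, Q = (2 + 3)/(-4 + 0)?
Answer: -1/890 ≈ -0.0011236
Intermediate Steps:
Q = -5/4 (Q = 5/(-4) = 5*(-¼) = -5/4 ≈ -1.2500)
c = -980 (c = -3 - 977 = -980)
Z = 90 (Z = -5/4*(-8)*9 = 10*9 = 90)
1/(c + Z) = 1/(-980 + 90) = 1/(-890) = -1/890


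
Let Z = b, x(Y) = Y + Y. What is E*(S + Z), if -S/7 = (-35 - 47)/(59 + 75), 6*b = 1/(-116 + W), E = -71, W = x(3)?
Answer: -13444063/44220 ≈ -304.03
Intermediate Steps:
x(Y) = 2*Y
W = 6 (W = 2*3 = 6)
b = -1/660 (b = 1/(6*(-116 + 6)) = (⅙)/(-110) = (⅙)*(-1/110) = -1/660 ≈ -0.0015152)
S = 287/67 (S = -7*(-35 - 47)/(59 + 75) = -(-574)/134 = -7*(-41/67) = 287/67 ≈ 4.2836)
Z = -1/660 ≈ -0.0015152
E*(S + Z) = -71*(287/67 - 1/660) = -71*189353/44220 = -13444063/44220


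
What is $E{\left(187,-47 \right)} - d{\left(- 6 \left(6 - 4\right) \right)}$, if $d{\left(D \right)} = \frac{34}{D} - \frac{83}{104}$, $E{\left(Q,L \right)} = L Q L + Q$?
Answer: $\frac{128941373}{312} \approx 4.1327 \cdot 10^{5}$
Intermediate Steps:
$E{\left(Q,L \right)} = Q + Q L^{2}$ ($E{\left(Q,L \right)} = Q L^{2} + Q = Q + Q L^{2}$)
$d{\left(D \right)} = - \frac{83}{104} + \frac{34}{D}$ ($d{\left(D \right)} = \frac{34}{D} - \frac{83}{104} = - \frac{83}{104} + \frac{34}{D}$)
$E{\left(187,-47 \right)} - d{\left(- 6 \left(6 - 4\right) \right)} = 187 \left(1 + \left(-47\right)^{2}\right) - \left(- \frac{83}{104} + \frac{34}{\left(-6\right) \left(6 - 4\right)}\right) = 187 \left(1 + 2209\right) - \left(- \frac{83}{104} + \frac{34}{\left(-6\right) 2}\right) = 187 \cdot 2210 - \left(- \frac{83}{104} + \frac{34}{-12}\right) = 413270 - \left(- \frac{83}{104} + 34 \left(- \frac{1}{12}\right)\right) = 413270 - \left(- \frac{83}{104} - \frac{17}{6}\right) = 413270 - - \frac{1133}{312} = 413270 + \frac{1133}{312} = \frac{128941373}{312}$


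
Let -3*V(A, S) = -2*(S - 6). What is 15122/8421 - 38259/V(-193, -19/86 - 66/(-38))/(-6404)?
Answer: -80104707413/395131071468 ≈ -0.20273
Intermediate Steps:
V(A, S) = -4 + 2*S/3 (V(A, S) = -(-2)*(S - 6)/3 = -(-2)*(-6 + S)/3 = -(12 - 2*S)/3 = -4 + 2*S/3)
15122/8421 - 38259/V(-193, -19/86 - 66/(-38))/(-6404) = 15122/8421 - 38259/(-4 + 2*(-19/86 - 66/(-38))/3)/(-6404) = 15122*(1/8421) - 38259/(-4 + 2*(-19*1/86 - 66*(-1/38))/3)*(-1/6404) = 15122/8421 - 38259/(-4 + 2*(-19/86 + 33/19)/3)*(-1/6404) = 15122/8421 - 38259/(-4 + (2/3)*(2477/1634))*(-1/6404) = 15122/8421 - 38259/(-4 + 2477/2451)*(-1/6404) = 15122/8421 - 38259/(-7327/2451)*(-1/6404) = 15122/8421 - 38259*(-2451/7327)*(-1/6404) = 15122/8421 + (93772809/7327)*(-1/6404) = 15122/8421 - 93772809/46922108 = -80104707413/395131071468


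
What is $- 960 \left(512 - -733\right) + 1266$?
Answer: $-1193934$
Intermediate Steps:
$- 960 \left(512 - -733\right) + 1266 = - 960 \left(512 + 733\right) + 1266 = \left(-960\right) 1245 + 1266 = -1195200 + 1266 = -1193934$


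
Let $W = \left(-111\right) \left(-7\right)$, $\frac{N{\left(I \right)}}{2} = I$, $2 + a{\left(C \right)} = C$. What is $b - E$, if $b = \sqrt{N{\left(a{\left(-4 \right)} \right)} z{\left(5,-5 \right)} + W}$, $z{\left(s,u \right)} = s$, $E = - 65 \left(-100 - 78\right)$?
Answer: $-11570 + \sqrt{717} \approx -11543.0$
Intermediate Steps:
$E = 11570$ ($E = \left(-65\right) \left(-178\right) = 11570$)
$a{\left(C \right)} = -2 + C$
$N{\left(I \right)} = 2 I$
$W = 777$
$b = \sqrt{717}$ ($b = \sqrt{2 \left(-2 - 4\right) 5 + 777} = \sqrt{2 \left(-6\right) 5 + 777} = \sqrt{\left(-12\right) 5 + 777} = \sqrt{-60 + 777} = \sqrt{717} \approx 26.777$)
$b - E = \sqrt{717} - 11570 = -11570 + \sqrt{717}$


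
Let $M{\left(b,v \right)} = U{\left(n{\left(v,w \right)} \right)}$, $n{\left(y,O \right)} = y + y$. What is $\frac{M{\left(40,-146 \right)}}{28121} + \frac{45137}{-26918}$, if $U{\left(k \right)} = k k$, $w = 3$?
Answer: $\frac{1025838775}{756961078} \approx 1.3552$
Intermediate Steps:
$n{\left(y,O \right)} = 2 y$
$U{\left(k \right)} = k^{2}$
$M{\left(b,v \right)} = 4 v^{2}$ ($M{\left(b,v \right)} = \left(2 v\right)^{2} = 4 v^{2}$)
$\frac{M{\left(40,-146 \right)}}{28121} + \frac{45137}{-26918} = \frac{4 \left(-146\right)^{2}}{28121} + \frac{45137}{-26918} = 4 \cdot 21316 \cdot \frac{1}{28121} + 45137 \left(- \frac{1}{26918}\right) = 85264 \cdot \frac{1}{28121} - \frac{45137}{26918} = \frac{85264}{28121} - \frac{45137}{26918} = \frac{1025838775}{756961078}$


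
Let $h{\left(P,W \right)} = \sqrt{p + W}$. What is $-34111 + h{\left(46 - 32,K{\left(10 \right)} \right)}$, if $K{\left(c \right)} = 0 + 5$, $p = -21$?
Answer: $-34111 + 4 i \approx -34111.0 + 4.0 i$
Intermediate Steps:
$K{\left(c \right)} = 5$
$h{\left(P,W \right)} = \sqrt{-21 + W}$
$-34111 + h{\left(46 - 32,K{\left(10 \right)} \right)} = -34111 + \sqrt{-21 + 5} = -34111 + \sqrt{-16} = -34111 + 4 i$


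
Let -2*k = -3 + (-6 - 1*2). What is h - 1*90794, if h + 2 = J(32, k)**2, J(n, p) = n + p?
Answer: -357559/4 ≈ -89390.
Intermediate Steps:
k = 11/2 (k = -(-3 + (-6 - 1*2))/2 = -(-3 + (-6 - 2))/2 = -(-3 - 8)/2 = -1/2*(-11) = 11/2 ≈ 5.5000)
h = 5617/4 (h = -2 + (32 + 11/2)**2 = -2 + (75/2)**2 = -2 + 5625/4 = 5617/4 ≈ 1404.3)
h - 1*90794 = 5617/4 - 1*90794 = 5617/4 - 90794 = -357559/4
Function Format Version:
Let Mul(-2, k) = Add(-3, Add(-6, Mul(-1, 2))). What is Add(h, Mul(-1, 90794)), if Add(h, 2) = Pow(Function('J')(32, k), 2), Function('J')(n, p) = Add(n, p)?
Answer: Rational(-357559, 4) ≈ -89390.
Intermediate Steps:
k = Rational(11, 2) (k = Mul(Rational(-1, 2), Add(-3, Add(-6, Mul(-1, 2)))) = Mul(Rational(-1, 2), Add(-3, Add(-6, -2))) = Mul(Rational(-1, 2), Add(-3, -8)) = Mul(Rational(-1, 2), -11) = Rational(11, 2) ≈ 5.5000)
h = Rational(5617, 4) (h = Add(-2, Pow(Add(32, Rational(11, 2)), 2)) = Add(-2, Pow(Rational(75, 2), 2)) = Add(-2, Rational(5625, 4)) = Rational(5617, 4) ≈ 1404.3)
Add(h, Mul(-1, 90794)) = Add(Rational(5617, 4), Mul(-1, 90794)) = Add(Rational(5617, 4), -90794) = Rational(-357559, 4)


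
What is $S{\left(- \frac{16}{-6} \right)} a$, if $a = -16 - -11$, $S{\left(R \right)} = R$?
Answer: $- \frac{40}{3} \approx -13.333$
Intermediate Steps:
$a = -5$ ($a = -16 + 11 = -5$)
$S{\left(- \frac{16}{-6} \right)} a = - \frac{16}{-6} \left(-5\right) = \left(-16\right) \left(- \frac{1}{6}\right) \left(-5\right) = \frac{8}{3} \left(-5\right) = - \frac{40}{3}$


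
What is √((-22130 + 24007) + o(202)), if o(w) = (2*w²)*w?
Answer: √16486693 ≈ 4060.4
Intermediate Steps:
o(w) = 2*w³
√((-22130 + 24007) + o(202)) = √((-22130 + 24007) + 2*202³) = √(1877 + 2*8242408) = √(1877 + 16484816) = √16486693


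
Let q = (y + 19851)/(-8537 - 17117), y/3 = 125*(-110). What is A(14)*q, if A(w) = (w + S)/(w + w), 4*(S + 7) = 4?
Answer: 3057/12827 ≈ 0.23833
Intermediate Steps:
y = -41250 (y = 3*(125*(-110)) = 3*(-13750) = -41250)
S = -6 (S = -7 + (¼)*4 = -7 + 1 = -6)
A(w) = (-6 + w)/(2*w) (A(w) = (w - 6)/(w + w) = (-6 + w)/((2*w)) = (-6 + w)*(1/(2*w)) = (-6 + w)/(2*w))
q = 21399/25654 (q = (-41250 + 19851)/(-8537 - 17117) = -21399/(-25654) = -21399*(-1/25654) = 21399/25654 ≈ 0.83414)
A(14)*q = ((½)*(-6 + 14)/14)*(21399/25654) = ((½)*(1/14)*8)*(21399/25654) = (2/7)*(21399/25654) = 3057/12827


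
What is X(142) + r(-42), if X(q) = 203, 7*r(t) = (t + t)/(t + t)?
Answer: 1422/7 ≈ 203.14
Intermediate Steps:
r(t) = ⅐ (r(t) = ((t + t)/(t + t))/7 = ((2*t)/((2*t)))/7 = ((2*t)*(1/(2*t)))/7 = (⅐)*1 = ⅐)
X(142) + r(-42) = 203 + ⅐ = 1422/7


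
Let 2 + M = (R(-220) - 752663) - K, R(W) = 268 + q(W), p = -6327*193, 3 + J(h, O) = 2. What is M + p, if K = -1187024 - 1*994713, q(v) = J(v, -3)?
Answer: 208228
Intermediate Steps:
J(h, O) = -1 (J(h, O) = -3 + 2 = -1)
q(v) = -1
p = -1221111
R(W) = 267 (R(W) = 268 - 1 = 267)
K = -2181737 (K = -1187024 - 994713 = -2181737)
M = 1429339 (M = -2 + ((267 - 752663) - 1*(-2181737)) = -2 + (-752396 + 2181737) = -2 + 1429341 = 1429339)
M + p = 1429339 - 1221111 = 208228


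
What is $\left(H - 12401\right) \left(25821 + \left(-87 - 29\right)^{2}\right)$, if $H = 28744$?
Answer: $641904011$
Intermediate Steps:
$\left(H - 12401\right) \left(25821 + \left(-87 - 29\right)^{2}\right) = \left(28744 - 12401\right) \left(25821 + \left(-87 - 29\right)^{2}\right) = 16343 \left(25821 + \left(-116\right)^{2}\right) = 16343 \left(25821 + 13456\right) = 16343 \cdot 39277 = 641904011$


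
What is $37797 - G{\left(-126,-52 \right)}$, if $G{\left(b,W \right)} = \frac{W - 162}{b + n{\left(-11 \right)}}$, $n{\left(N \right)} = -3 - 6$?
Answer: $\frac{5102381}{135} \approx 37795.0$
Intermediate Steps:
$n{\left(N \right)} = -9$
$G{\left(b,W \right)} = \frac{-162 + W}{-9 + b}$ ($G{\left(b,W \right)} = \frac{W - 162}{b - 9} = \frac{-162 + W}{-9 + b}$)
$37797 - G{\left(-126,-52 \right)} = 37797 - \frac{-162 - 52}{-9 - 126} = 37797 - \frac{1}{-135} \left(-214\right) = 37797 - \left(- \frac{1}{135}\right) \left(-214\right) = 37797 - \frac{214}{135} = \frac{5102381}{135}$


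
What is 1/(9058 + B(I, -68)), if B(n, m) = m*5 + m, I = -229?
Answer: 1/8650 ≈ 0.00011561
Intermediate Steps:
B(n, m) = 6*m (B(n, m) = 5*m + m = 6*m)
1/(9058 + B(I, -68)) = 1/(9058 + 6*(-68)) = 1/(9058 - 408) = 1/8650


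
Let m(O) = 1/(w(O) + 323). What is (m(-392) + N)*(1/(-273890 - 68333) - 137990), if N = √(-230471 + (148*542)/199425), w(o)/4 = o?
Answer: 15741117257/142022545 - 15741117257*I*√366635674895943/4549854785 ≈ 110.84 - 6.6245e+7*I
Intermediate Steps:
w(o) = 4*o
N = I*√366635674895943/39885 (N = √(-230471 + 80216*(1/199425)) = √(-230471 + 80216/199425) = √(-45961598959/199425) = I*√366635674895943/39885 ≈ 480.07*I)
m(O) = 1/(323 + 4*O) (m(O) = 1/(4*O + 323) = 1/(323 + 4*O))
(m(-392) + N)*(1/(-273890 - 68333) - 137990) = (1/(323 + 4*(-392)) + I*√366635674895943/39885)*(1/(-273890 - 68333) - 137990) = (1/(323 - 1568) + I*√366635674895943/39885)*(1/(-342223) - 137990) = (1/(-1245) + I*√366635674895943/39885)*(-1/342223 - 137990) = (-1/1245 + I*√366635674895943/39885)*(-47223351771/342223) = 15741117257/142022545 - 15741117257*I*√366635674895943/4549854785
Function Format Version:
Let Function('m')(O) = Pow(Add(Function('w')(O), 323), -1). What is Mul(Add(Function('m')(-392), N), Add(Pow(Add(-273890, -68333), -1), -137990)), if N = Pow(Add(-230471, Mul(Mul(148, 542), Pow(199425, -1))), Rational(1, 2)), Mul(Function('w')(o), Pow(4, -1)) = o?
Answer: Add(Rational(15741117257, 142022545), Mul(Rational(-15741117257, 4549854785), I, Pow(366635674895943, Rational(1, 2)))) ≈ Add(110.84, Mul(-6.6245e+7, I))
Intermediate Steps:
Function('w')(o) = Mul(4, o)
N = Mul(Rational(1, 39885), I, Pow(366635674895943, Rational(1, 2))) (N = Pow(Add(-230471, Mul(80216, Rational(1, 199425))), Rational(1, 2)) = Pow(Add(-230471, Rational(80216, 199425)), Rational(1, 2)) = Pow(Rational(-45961598959, 199425), Rational(1, 2)) = Mul(Rational(1, 39885), I, Pow(366635674895943, Rational(1, 2))) ≈ Mul(480.07, I))
Function('m')(O) = Pow(Add(323, Mul(4, O)), -1) (Function('m')(O) = Pow(Add(Mul(4, O), 323), -1) = Pow(Add(323, Mul(4, O)), -1))
Mul(Add(Function('m')(-392), N), Add(Pow(Add(-273890, -68333), -1), -137990)) = Mul(Add(Pow(Add(323, Mul(4, -392)), -1), Mul(Rational(1, 39885), I, Pow(366635674895943, Rational(1, 2)))), Add(Pow(Add(-273890, -68333), -1), -137990)) = Mul(Add(Pow(Add(323, -1568), -1), Mul(Rational(1, 39885), I, Pow(366635674895943, Rational(1, 2)))), Add(Pow(-342223, -1), -137990)) = Mul(Add(Pow(-1245, -1), Mul(Rational(1, 39885), I, Pow(366635674895943, Rational(1, 2)))), Add(Rational(-1, 342223), -137990)) = Mul(Add(Rational(-1, 1245), Mul(Rational(1, 39885), I, Pow(366635674895943, Rational(1, 2)))), Rational(-47223351771, 342223)) = Add(Rational(15741117257, 142022545), Mul(Rational(-15741117257, 4549854785), I, Pow(366635674895943, Rational(1, 2))))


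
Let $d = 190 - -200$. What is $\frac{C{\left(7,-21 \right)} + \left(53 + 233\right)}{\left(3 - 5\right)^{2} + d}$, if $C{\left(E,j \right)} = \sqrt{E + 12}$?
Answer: $\frac{143}{197} + \frac{\sqrt{19}}{394} \approx 0.73695$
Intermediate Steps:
$C{\left(E,j \right)} = \sqrt{12 + E}$
$d = 390$ ($d = 190 + 200 = 390$)
$\frac{C{\left(7,-21 \right)} + \left(53 + 233\right)}{\left(3 - 5\right)^{2} + d} = \frac{\sqrt{12 + 7} + \left(53 + 233\right)}{\left(3 - 5\right)^{2} + 390} = \frac{\sqrt{19} + 286}{\left(-2\right)^{2} + 390} = \frac{286 + \sqrt{19}}{4 + 390} = \frac{286 + \sqrt{19}}{394} = \left(286 + \sqrt{19}\right) \frac{1}{394} = \frac{143}{197} + \frac{\sqrt{19}}{394}$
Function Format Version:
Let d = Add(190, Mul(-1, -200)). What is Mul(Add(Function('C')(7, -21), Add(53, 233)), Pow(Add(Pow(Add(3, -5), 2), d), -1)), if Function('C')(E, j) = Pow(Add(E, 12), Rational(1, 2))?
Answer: Add(Rational(143, 197), Mul(Rational(1, 394), Pow(19, Rational(1, 2)))) ≈ 0.73695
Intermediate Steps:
Function('C')(E, j) = Pow(Add(12, E), Rational(1, 2))
d = 390 (d = Add(190, 200) = 390)
Mul(Add(Function('C')(7, -21), Add(53, 233)), Pow(Add(Pow(Add(3, -5), 2), d), -1)) = Mul(Add(Pow(Add(12, 7), Rational(1, 2)), Add(53, 233)), Pow(Add(Pow(Add(3, -5), 2), 390), -1)) = Mul(Add(Pow(19, Rational(1, 2)), 286), Pow(Add(Pow(-2, 2), 390), -1)) = Mul(Add(286, Pow(19, Rational(1, 2))), Pow(Add(4, 390), -1)) = Mul(Add(286, Pow(19, Rational(1, 2))), Pow(394, -1)) = Mul(Add(286, Pow(19, Rational(1, 2))), Rational(1, 394)) = Add(Rational(143, 197), Mul(Rational(1, 394), Pow(19, Rational(1, 2))))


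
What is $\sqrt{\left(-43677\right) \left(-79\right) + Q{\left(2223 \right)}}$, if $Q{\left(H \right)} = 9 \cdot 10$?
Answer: $3 \sqrt{383397} \approx 1857.6$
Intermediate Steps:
$Q{\left(H \right)} = 90$
$\sqrt{\left(-43677\right) \left(-79\right) + Q{\left(2223 \right)}} = \sqrt{\left(-43677\right) \left(-79\right) + 90} = \sqrt{3450483 + 90} = \sqrt{3450573} = 3 \sqrt{383397}$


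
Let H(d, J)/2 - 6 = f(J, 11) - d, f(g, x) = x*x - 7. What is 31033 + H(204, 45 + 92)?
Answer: 30865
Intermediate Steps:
f(g, x) = -7 + x² (f(g, x) = x² - 7 = -7 + x²)
H(d, J) = 240 - 2*d (H(d, J) = 12 + 2*((-7 + 11²) - d) = 12 + 2*((-7 + 121) - d) = 12 + 2*(114 - d) = 12 + (228 - 2*d) = 240 - 2*d)
31033 + H(204, 45 + 92) = 31033 + (240 - 2*204) = 31033 + (240 - 408) = 31033 - 168 = 30865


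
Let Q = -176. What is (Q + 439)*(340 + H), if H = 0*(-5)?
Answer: 89420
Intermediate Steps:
H = 0
(Q + 439)*(340 + H) = (-176 + 439)*(340 + 0) = 263*340 = 89420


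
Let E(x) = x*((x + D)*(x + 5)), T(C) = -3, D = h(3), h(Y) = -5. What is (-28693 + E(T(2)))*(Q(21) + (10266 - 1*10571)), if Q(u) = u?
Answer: 8135180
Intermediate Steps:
D = -5
E(x) = x*(-5 + x)*(5 + x) (E(x) = x*((x - 5)*(x + 5)) = x*((-5 + x)*(5 + x)) = x*(-5 + x)*(5 + x))
(-28693 + E(T(2)))*(Q(21) + (10266 - 1*10571)) = (-28693 - 3*(-25 + (-3)²))*(21 + (10266 - 1*10571)) = (-28693 - 3*(-25 + 9))*(21 + (10266 - 10571)) = (-28693 - 3*(-16))*(21 - 305) = (-28693 + 48)*(-284) = -28645*(-284) = 8135180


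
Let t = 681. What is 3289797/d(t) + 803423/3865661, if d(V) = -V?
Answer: -4238897609918/877505047 ≈ -4830.6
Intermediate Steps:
3289797/d(t) + 803423/3865661 = 3289797/((-1*681)) + 803423/3865661 = 3289797/(-681) + 803423*(1/3865661) = 3289797*(-1/681) + 803423/3865661 = -1096599/227 + 803423/3865661 = -4238897609918/877505047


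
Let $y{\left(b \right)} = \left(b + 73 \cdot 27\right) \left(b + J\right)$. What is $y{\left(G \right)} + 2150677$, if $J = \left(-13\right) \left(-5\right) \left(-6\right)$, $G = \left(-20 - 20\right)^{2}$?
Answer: $6471587$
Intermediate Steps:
$G = 1600$ ($G = \left(-40\right)^{2} = 1600$)
$J = -390$ ($J = 65 \left(-6\right) = -390$)
$y{\left(b \right)} = \left(-390 + b\right) \left(1971 + b\right)$ ($y{\left(b \right)} = \left(b + 73 \cdot 27\right) \left(b - 390\right) = \left(b + 1971\right) \left(-390 + b\right) = \left(1971 + b\right) \left(-390 + b\right) = \left(-390 + b\right) \left(1971 + b\right)$)
$y{\left(G \right)} + 2150677 = \left(-768690 + 1600^{2} + 1581 \cdot 1600\right) + 2150677 = \left(-768690 + 2560000 + 2529600\right) + 2150677 = 4320910 + 2150677 = 6471587$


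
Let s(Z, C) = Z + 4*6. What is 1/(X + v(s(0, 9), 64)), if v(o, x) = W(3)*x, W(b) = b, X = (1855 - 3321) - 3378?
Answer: -1/4652 ≈ -0.00021496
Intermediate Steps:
X = -4844 (X = -1466 - 3378 = -4844)
s(Z, C) = 24 + Z (s(Z, C) = Z + 24 = 24 + Z)
v(o, x) = 3*x
1/(X + v(s(0, 9), 64)) = 1/(-4844 + 3*64) = 1/(-4844 + 192) = 1/(-4652) = -1/4652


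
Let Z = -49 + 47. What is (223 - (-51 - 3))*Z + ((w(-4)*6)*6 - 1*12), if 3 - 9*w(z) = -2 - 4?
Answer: -530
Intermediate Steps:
w(z) = 1 (w(z) = 1/3 - (-2 - 4)/9 = 1/3 - 1/9*(-6) = 1/3 + 2/3 = 1)
Z = -2
(223 - (-51 - 3))*Z + ((w(-4)*6)*6 - 1*12) = (223 - (-51 - 3))*(-2) + ((1*6)*6 - 1*12) = (223 - 1*(-54))*(-2) + (6*6 - 12) = (223 + 54)*(-2) + (36 - 12) = 277*(-2) + 24 = -554 + 24 = -530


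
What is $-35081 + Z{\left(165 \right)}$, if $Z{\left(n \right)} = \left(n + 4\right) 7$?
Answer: $-33898$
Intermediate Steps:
$Z{\left(n \right)} = 28 + 7 n$ ($Z{\left(n \right)} = \left(4 + n\right) 7 = 28 + 7 n$)
$-35081 + Z{\left(165 \right)} = -35081 + \left(28 + 7 \cdot 165\right) = -35081 + \left(28 + 1155\right) = -35081 + 1183 = -33898$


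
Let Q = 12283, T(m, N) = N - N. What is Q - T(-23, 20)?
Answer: 12283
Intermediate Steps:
T(m, N) = 0
Q - T(-23, 20) = 12283 - 1*0 = 12283 + 0 = 12283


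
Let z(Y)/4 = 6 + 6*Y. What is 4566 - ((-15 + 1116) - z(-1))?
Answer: 3465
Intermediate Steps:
z(Y) = 24 + 24*Y (z(Y) = 4*(6 + 6*Y) = 24 + 24*Y)
4566 - ((-15 + 1116) - z(-1)) = 4566 - ((-15 + 1116) - (24 + 24*(-1))) = 4566 - (1101 - (24 - 24)) = 4566 - (1101 - 1*0) = 4566 - (1101 + 0) = 4566 - 1*1101 = 4566 - 1101 = 3465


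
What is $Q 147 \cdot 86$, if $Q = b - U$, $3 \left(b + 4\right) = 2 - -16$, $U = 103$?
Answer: $-1276842$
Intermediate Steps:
$b = 2$ ($b = -4 + \frac{2 - -16}{3} = -4 + \frac{2 + 16}{3} = -4 + \frac{1}{3} \cdot 18 = -4 + 6 = 2$)
$Q = -101$ ($Q = 2 - 103 = -101$)
$Q 147 \cdot 86 = \left(-101\right) 147 \cdot 86 = \left(-14847\right) 86 = -1276842$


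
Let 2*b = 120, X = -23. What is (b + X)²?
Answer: 1369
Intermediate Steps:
b = 60 (b = (½)*120 = 60)
(b + X)² = (60 - 23)² = 37² = 1369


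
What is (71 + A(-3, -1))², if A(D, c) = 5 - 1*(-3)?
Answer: 6241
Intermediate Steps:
A(D, c) = 8 (A(D, c) = 5 + 3 = 8)
(71 + A(-3, -1))² = (71 + 8)² = 79² = 6241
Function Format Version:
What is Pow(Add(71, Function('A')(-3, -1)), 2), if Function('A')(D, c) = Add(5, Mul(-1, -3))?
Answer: 6241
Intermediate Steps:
Function('A')(D, c) = 8 (Function('A')(D, c) = Add(5, 3) = 8)
Pow(Add(71, Function('A')(-3, -1)), 2) = Pow(Add(71, 8), 2) = Pow(79, 2) = 6241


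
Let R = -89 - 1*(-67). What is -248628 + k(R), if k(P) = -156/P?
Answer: -2734830/11 ≈ -2.4862e+5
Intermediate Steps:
R = -22 (R = -89 + 67 = -22)
-248628 + k(R) = -248628 - 156/(-22) = -248628 - 156*(-1/22) = -248628 + 78/11 = -2734830/11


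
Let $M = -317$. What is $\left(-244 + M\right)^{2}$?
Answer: $314721$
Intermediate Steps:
$\left(-244 + M\right)^{2} = \left(-244 - 317\right)^{2} = \left(-561\right)^{2} = 314721$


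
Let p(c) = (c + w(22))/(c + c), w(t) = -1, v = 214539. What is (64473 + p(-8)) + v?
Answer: 4464201/16 ≈ 2.7901e+5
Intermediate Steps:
p(c) = (-1 + c)/(2*c) (p(c) = (c - 1)/(c + c) = (-1 + c)/((2*c)) = (-1 + c)*(1/(2*c)) = (-1 + c)/(2*c))
(64473 + p(-8)) + v = (64473 + (½)*(-1 - 8)/(-8)) + 214539 = (64473 + (½)*(-⅛)*(-9)) + 214539 = (64473 + 9/16) + 214539 = 1031577/16 + 214539 = 4464201/16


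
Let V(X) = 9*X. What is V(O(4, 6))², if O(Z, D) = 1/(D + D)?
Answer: 9/16 ≈ 0.56250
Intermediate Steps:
O(Z, D) = 1/(2*D)
V(O(4, 6))² = (9*((½)/6))² = (9*((½)*(⅙)))² = (9*(1/12))² = (¾)² = 9/16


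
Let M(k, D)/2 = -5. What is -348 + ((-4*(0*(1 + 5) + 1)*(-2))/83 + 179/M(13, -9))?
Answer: -303617/830 ≈ -365.80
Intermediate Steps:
M(k, D) = -10 (M(k, D) = 2*(-5) = -10)
-348 + ((-4*(0*(1 + 5) + 1)*(-2))/83 + 179/M(13, -9)) = -348 + ((-4*(0*(1 + 5) + 1)*(-2))/83 + 179/(-10)) = -348 + ((-4*(0*6 + 1)*(-2))*(1/83) + 179*(-1/10)) = -348 + ((-4*(0 + 1)*(-2))*(1/83) - 179/10) = -348 + ((-4*1*(-2))*(1/83) - 179/10) = -348 + (-4*(-2)*(1/83) - 179/10) = -348 + (8*(1/83) - 179/10) = -348 + (8/83 - 179/10) = -348 - 14777/830 = -303617/830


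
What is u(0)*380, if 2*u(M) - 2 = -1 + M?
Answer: 190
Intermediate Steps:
u(M) = ½ + M/2 (u(M) = 1 + (-1 + M)/2 = 1 + (-½ + M/2) = ½ + M/2)
u(0)*380 = (½ + (½)*0)*380 = (½ + 0)*380 = (½)*380 = 190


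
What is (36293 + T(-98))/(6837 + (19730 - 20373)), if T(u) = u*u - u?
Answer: 45995/6194 ≈ 7.4257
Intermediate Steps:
T(u) = u**2 - u
(36293 + T(-98))/(6837 + (19730 - 20373)) = (36293 - 98*(-1 - 98))/(6837 + (19730 - 20373)) = (36293 - 98*(-99))/(6837 - 643) = (36293 + 9702)/6194 = 45995*(1/6194) = 45995/6194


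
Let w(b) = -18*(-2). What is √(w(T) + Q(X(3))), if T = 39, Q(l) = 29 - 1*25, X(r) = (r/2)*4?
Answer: 2*√10 ≈ 6.3246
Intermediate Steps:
X(r) = 2*r (X(r) = (r*(½))*4 = (r/2)*4 = 2*r)
Q(l) = 4 (Q(l) = 29 - 25 = 4)
w(b) = 36
√(w(T) + Q(X(3))) = √(36 + 4) = √40 = 2*√10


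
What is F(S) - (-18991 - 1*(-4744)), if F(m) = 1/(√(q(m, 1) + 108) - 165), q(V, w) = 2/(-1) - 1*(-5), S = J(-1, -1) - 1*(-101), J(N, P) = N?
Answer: 128764331/9038 - √111/27114 ≈ 14247.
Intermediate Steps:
S = 100 (S = -1 - 1*(-101) = -1 + 101 = 100)
q(V, w) = 3 (q(V, w) = 2*(-1) + 5 = -2 + 5 = 3)
F(m) = 1/(-165 + √111) (F(m) = 1/(√(3 + 108) - 165) = 1/(√111 - 165) = 1/(-165 + √111))
F(S) - (-18991 - 1*(-4744)) = (-55/9038 - √111/27114) - (-18991 - 1*(-4744)) = (-55/9038 - √111/27114) - (-18991 + 4744) = (-55/9038 - √111/27114) - 1*(-14247) = (-55/9038 - √111/27114) + 14247 = 128764331/9038 - √111/27114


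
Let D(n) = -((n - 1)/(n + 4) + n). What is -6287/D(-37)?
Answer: -207471/1183 ≈ -175.38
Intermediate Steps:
D(n) = -n - (-1 + n)/(4 + n) (D(n) = -((-1 + n)/(4 + n) + n) = -(n + (-1 + n)/(4 + n)) = -n - (-1 + n)/(4 + n))
-6287/D(-37) = -6287*(4 - 37)/(1 - 1*(-37)**2 - 5*(-37)) = -6287*(-33/(1 - 1*1369 + 185)) = -6287*(-33/(1 - 1369 + 185)) = -6287/((-1/33*(-1183))) = -6287/1183/33 = -6287*33/1183 = -207471/1183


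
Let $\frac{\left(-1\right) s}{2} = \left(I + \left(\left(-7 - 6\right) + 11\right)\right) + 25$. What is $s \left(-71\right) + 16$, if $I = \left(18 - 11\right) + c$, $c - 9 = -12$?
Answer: $3850$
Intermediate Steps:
$c = -3$ ($c = 9 - 12 = -3$)
$I = 4$ ($I = \left(18 - 11\right) - 3 = 7 - 3 = 4$)
$s = -54$ ($s = - 2 \left(\left(4 + \left(\left(-7 - 6\right) + 11\right)\right) + 25\right) = - 2 \left(\left(4 + \left(-13 + 11\right)\right) + 25\right) = - 2 \left(\left(4 - 2\right) + 25\right) = - 2 \left(2 + 25\right) = \left(-2\right) 27 = -54$)
$s \left(-71\right) + 16 = \left(-54\right) \left(-71\right) + 16 = 3834 + 16 = 3850$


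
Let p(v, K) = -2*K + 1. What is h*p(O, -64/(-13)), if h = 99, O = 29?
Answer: -11385/13 ≈ -875.77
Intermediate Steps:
p(v, K) = 1 - 2*K
h*p(O, -64/(-13)) = 99*(1 - (-128)/(-13)) = 99*(1 - (-128)*(-1)/13) = 99*(1 - 2*64/13) = 99*(1 - 128/13) = 99*(-115/13) = -11385/13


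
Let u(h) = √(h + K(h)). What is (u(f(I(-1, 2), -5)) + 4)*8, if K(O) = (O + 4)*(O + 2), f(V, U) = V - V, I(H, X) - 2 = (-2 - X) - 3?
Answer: 32 + 16*√2 ≈ 54.627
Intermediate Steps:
I(H, X) = -3 - X (I(H, X) = 2 + ((-2 - X) - 3) = 2 + (-5 - X) = -3 - X)
f(V, U) = 0
K(O) = (2 + O)*(4 + O) (K(O) = (4 + O)*(2 + O) = (2 + O)*(4 + O))
u(h) = √(8 + h² + 7*h) (u(h) = √(h + (8 + h² + 6*h)) = √(8 + h² + 7*h))
(u(f(I(-1, 2), -5)) + 4)*8 = (√(8 + 0² + 7*0) + 4)*8 = (√(8 + 0 + 0) + 4)*8 = (√8 + 4)*8 = (2*√2 + 4)*8 = (4 + 2*√2)*8 = 32 + 16*√2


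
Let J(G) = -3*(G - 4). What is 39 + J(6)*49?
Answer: -255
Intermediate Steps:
J(G) = 12 - 3*G (J(G) = -3*(-4 + G) = 12 - 3*G)
39 + J(6)*49 = 39 + (12 - 3*6)*49 = 39 + (12 - 18)*49 = 39 - 6*49 = 39 - 294 = -255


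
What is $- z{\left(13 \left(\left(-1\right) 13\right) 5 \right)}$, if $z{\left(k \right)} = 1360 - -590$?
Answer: $-1950$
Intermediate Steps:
$z{\left(k \right)} = 1950$ ($z{\left(k \right)} = 1360 + 590 = 1950$)
$- z{\left(13 \left(\left(-1\right) 13\right) 5 \right)} = \left(-1\right) 1950 = -1950$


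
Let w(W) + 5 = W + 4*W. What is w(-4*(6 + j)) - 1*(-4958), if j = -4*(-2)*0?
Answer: 4833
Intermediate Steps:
j = 0 (j = 8*0 = 0)
w(W) = -5 + 5*W (w(W) = -5 + (W + 4*W) = -5 + 5*W)
w(-4*(6 + j)) - 1*(-4958) = (-5 + 5*(-4*(6 + 0))) - 1*(-4958) = (-5 + 5*(-4*6)) + 4958 = (-5 + 5*(-24)) + 4958 = (-5 - 120) + 4958 = -125 + 4958 = 4833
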